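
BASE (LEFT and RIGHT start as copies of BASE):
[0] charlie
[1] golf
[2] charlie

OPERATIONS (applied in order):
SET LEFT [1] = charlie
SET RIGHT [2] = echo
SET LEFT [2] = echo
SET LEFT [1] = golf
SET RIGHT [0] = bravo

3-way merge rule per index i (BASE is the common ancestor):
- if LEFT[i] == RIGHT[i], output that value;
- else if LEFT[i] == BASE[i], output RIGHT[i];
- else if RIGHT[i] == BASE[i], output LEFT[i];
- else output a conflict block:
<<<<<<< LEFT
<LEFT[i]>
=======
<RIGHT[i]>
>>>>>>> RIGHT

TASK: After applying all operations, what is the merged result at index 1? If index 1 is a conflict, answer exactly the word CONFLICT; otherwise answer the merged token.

Final LEFT:  [charlie, golf, echo]
Final RIGHT: [bravo, golf, echo]
i=0: L=charlie=BASE, R=bravo -> take RIGHT -> bravo
i=1: L=golf R=golf -> agree -> golf
i=2: L=echo R=echo -> agree -> echo
Index 1 -> golf

Answer: golf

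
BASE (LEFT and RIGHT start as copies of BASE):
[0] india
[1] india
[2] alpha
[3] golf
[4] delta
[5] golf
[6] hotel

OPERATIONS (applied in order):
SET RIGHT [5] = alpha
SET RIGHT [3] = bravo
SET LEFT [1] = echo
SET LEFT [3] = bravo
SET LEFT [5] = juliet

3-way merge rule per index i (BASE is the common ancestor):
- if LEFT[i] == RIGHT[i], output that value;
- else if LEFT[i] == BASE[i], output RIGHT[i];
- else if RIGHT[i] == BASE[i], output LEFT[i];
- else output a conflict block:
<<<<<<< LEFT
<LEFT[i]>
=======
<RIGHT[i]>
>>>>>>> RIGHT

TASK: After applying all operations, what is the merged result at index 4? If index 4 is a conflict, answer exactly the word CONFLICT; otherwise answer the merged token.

Answer: delta

Derivation:
Final LEFT:  [india, echo, alpha, bravo, delta, juliet, hotel]
Final RIGHT: [india, india, alpha, bravo, delta, alpha, hotel]
i=0: L=india R=india -> agree -> india
i=1: L=echo, R=india=BASE -> take LEFT -> echo
i=2: L=alpha R=alpha -> agree -> alpha
i=3: L=bravo R=bravo -> agree -> bravo
i=4: L=delta R=delta -> agree -> delta
i=5: BASE=golf L=juliet R=alpha all differ -> CONFLICT
i=6: L=hotel R=hotel -> agree -> hotel
Index 4 -> delta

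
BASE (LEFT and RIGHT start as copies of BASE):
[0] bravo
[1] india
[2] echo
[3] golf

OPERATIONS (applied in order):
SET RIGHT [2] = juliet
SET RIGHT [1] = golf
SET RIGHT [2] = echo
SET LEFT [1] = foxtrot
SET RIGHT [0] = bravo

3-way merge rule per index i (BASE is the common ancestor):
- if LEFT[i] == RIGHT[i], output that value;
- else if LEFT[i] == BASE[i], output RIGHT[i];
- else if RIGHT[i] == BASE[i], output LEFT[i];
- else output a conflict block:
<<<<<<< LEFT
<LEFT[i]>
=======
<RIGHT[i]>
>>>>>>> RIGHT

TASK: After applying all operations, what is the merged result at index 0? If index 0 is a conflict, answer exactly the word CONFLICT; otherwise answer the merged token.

Answer: bravo

Derivation:
Final LEFT:  [bravo, foxtrot, echo, golf]
Final RIGHT: [bravo, golf, echo, golf]
i=0: L=bravo R=bravo -> agree -> bravo
i=1: BASE=india L=foxtrot R=golf all differ -> CONFLICT
i=2: L=echo R=echo -> agree -> echo
i=3: L=golf R=golf -> agree -> golf
Index 0 -> bravo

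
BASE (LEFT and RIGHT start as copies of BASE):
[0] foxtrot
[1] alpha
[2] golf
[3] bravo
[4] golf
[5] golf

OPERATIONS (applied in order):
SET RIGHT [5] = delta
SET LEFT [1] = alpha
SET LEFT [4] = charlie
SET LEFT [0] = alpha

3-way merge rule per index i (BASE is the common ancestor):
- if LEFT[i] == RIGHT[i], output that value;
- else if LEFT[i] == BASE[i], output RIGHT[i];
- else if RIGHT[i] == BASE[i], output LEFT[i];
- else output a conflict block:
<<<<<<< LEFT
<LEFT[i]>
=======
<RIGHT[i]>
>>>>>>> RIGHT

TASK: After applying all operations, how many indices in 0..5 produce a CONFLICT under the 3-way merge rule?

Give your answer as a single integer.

Answer: 0

Derivation:
Final LEFT:  [alpha, alpha, golf, bravo, charlie, golf]
Final RIGHT: [foxtrot, alpha, golf, bravo, golf, delta]
i=0: L=alpha, R=foxtrot=BASE -> take LEFT -> alpha
i=1: L=alpha R=alpha -> agree -> alpha
i=2: L=golf R=golf -> agree -> golf
i=3: L=bravo R=bravo -> agree -> bravo
i=4: L=charlie, R=golf=BASE -> take LEFT -> charlie
i=5: L=golf=BASE, R=delta -> take RIGHT -> delta
Conflict count: 0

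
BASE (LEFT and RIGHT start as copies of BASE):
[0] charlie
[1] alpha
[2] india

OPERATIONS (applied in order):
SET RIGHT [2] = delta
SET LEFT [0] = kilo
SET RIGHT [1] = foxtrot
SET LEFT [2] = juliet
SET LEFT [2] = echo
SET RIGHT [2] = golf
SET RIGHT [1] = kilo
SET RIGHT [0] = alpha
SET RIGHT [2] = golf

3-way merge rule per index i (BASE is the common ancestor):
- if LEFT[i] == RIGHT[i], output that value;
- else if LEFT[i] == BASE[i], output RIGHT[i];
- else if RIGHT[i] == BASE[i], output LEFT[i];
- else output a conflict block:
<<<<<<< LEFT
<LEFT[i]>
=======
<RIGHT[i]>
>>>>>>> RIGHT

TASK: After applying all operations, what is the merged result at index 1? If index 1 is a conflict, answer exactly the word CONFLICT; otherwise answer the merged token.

Answer: kilo

Derivation:
Final LEFT:  [kilo, alpha, echo]
Final RIGHT: [alpha, kilo, golf]
i=0: BASE=charlie L=kilo R=alpha all differ -> CONFLICT
i=1: L=alpha=BASE, R=kilo -> take RIGHT -> kilo
i=2: BASE=india L=echo R=golf all differ -> CONFLICT
Index 1 -> kilo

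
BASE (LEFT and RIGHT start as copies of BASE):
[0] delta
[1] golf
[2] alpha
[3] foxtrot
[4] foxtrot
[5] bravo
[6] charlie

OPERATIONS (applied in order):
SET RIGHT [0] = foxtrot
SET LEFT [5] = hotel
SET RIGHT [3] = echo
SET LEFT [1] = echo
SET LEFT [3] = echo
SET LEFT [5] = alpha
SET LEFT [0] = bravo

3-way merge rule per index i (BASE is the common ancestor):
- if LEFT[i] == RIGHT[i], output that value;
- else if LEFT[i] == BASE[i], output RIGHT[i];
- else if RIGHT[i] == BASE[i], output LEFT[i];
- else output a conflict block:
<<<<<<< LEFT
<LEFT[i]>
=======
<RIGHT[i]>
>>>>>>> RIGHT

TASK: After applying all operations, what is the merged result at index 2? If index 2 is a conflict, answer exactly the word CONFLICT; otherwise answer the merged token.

Answer: alpha

Derivation:
Final LEFT:  [bravo, echo, alpha, echo, foxtrot, alpha, charlie]
Final RIGHT: [foxtrot, golf, alpha, echo, foxtrot, bravo, charlie]
i=0: BASE=delta L=bravo R=foxtrot all differ -> CONFLICT
i=1: L=echo, R=golf=BASE -> take LEFT -> echo
i=2: L=alpha R=alpha -> agree -> alpha
i=3: L=echo R=echo -> agree -> echo
i=4: L=foxtrot R=foxtrot -> agree -> foxtrot
i=5: L=alpha, R=bravo=BASE -> take LEFT -> alpha
i=6: L=charlie R=charlie -> agree -> charlie
Index 2 -> alpha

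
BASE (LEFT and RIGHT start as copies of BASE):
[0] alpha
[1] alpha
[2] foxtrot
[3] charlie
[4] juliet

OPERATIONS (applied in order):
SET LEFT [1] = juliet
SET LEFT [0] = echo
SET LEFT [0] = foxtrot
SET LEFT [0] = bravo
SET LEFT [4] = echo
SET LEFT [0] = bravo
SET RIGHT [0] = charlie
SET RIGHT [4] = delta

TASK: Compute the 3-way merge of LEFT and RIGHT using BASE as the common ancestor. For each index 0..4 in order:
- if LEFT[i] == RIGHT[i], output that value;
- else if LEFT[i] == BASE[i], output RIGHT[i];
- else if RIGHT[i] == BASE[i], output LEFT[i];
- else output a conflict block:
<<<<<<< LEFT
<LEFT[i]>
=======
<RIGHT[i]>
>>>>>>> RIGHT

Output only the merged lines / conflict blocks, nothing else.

Final LEFT:  [bravo, juliet, foxtrot, charlie, echo]
Final RIGHT: [charlie, alpha, foxtrot, charlie, delta]
i=0: BASE=alpha L=bravo R=charlie all differ -> CONFLICT
i=1: L=juliet, R=alpha=BASE -> take LEFT -> juliet
i=2: L=foxtrot R=foxtrot -> agree -> foxtrot
i=3: L=charlie R=charlie -> agree -> charlie
i=4: BASE=juliet L=echo R=delta all differ -> CONFLICT

Answer: <<<<<<< LEFT
bravo
=======
charlie
>>>>>>> RIGHT
juliet
foxtrot
charlie
<<<<<<< LEFT
echo
=======
delta
>>>>>>> RIGHT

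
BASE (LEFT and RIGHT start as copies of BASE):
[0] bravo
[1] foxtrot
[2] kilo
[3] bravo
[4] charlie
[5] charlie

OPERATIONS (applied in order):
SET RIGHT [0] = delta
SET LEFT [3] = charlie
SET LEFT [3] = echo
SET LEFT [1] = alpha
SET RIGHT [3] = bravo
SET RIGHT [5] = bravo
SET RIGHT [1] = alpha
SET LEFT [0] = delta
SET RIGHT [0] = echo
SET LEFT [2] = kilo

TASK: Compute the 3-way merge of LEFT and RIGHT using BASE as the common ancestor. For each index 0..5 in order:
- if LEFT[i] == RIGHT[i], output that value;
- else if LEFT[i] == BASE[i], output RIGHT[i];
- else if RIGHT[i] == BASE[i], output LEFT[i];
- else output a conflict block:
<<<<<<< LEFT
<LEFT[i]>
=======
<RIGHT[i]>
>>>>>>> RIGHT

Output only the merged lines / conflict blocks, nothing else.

Answer: <<<<<<< LEFT
delta
=======
echo
>>>>>>> RIGHT
alpha
kilo
echo
charlie
bravo

Derivation:
Final LEFT:  [delta, alpha, kilo, echo, charlie, charlie]
Final RIGHT: [echo, alpha, kilo, bravo, charlie, bravo]
i=0: BASE=bravo L=delta R=echo all differ -> CONFLICT
i=1: L=alpha R=alpha -> agree -> alpha
i=2: L=kilo R=kilo -> agree -> kilo
i=3: L=echo, R=bravo=BASE -> take LEFT -> echo
i=4: L=charlie R=charlie -> agree -> charlie
i=5: L=charlie=BASE, R=bravo -> take RIGHT -> bravo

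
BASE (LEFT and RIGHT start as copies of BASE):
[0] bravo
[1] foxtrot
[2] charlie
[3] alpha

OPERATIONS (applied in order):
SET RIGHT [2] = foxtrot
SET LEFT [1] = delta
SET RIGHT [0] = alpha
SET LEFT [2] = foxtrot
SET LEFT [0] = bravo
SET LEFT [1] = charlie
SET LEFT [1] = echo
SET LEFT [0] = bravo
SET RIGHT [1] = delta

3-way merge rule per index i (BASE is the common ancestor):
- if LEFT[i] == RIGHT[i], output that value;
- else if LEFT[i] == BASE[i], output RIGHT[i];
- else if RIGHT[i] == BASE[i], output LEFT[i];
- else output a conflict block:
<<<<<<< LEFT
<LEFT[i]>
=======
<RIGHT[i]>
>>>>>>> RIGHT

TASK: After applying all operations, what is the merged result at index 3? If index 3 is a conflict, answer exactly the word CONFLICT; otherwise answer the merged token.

Answer: alpha

Derivation:
Final LEFT:  [bravo, echo, foxtrot, alpha]
Final RIGHT: [alpha, delta, foxtrot, alpha]
i=0: L=bravo=BASE, R=alpha -> take RIGHT -> alpha
i=1: BASE=foxtrot L=echo R=delta all differ -> CONFLICT
i=2: L=foxtrot R=foxtrot -> agree -> foxtrot
i=3: L=alpha R=alpha -> agree -> alpha
Index 3 -> alpha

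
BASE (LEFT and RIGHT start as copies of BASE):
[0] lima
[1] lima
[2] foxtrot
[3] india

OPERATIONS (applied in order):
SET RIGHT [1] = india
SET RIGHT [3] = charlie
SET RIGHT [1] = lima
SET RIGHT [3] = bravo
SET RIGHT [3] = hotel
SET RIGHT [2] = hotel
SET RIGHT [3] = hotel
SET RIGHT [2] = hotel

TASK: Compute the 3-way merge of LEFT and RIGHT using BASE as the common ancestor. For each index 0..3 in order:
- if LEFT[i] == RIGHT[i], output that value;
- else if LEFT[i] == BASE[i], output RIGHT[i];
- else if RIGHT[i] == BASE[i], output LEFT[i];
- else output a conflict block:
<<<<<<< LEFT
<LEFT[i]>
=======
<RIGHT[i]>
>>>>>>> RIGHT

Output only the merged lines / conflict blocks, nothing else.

Answer: lima
lima
hotel
hotel

Derivation:
Final LEFT:  [lima, lima, foxtrot, india]
Final RIGHT: [lima, lima, hotel, hotel]
i=0: L=lima R=lima -> agree -> lima
i=1: L=lima R=lima -> agree -> lima
i=2: L=foxtrot=BASE, R=hotel -> take RIGHT -> hotel
i=3: L=india=BASE, R=hotel -> take RIGHT -> hotel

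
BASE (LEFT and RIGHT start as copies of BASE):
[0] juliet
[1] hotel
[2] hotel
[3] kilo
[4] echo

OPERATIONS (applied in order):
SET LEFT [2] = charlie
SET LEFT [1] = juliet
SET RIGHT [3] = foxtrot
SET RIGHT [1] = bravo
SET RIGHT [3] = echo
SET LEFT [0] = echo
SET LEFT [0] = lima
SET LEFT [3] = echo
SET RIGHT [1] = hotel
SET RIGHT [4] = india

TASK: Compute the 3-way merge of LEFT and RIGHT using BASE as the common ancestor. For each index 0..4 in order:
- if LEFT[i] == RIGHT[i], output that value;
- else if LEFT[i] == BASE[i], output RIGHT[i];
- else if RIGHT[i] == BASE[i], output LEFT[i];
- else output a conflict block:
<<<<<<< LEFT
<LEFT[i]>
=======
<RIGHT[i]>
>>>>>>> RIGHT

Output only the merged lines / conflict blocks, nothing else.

Answer: lima
juliet
charlie
echo
india

Derivation:
Final LEFT:  [lima, juliet, charlie, echo, echo]
Final RIGHT: [juliet, hotel, hotel, echo, india]
i=0: L=lima, R=juliet=BASE -> take LEFT -> lima
i=1: L=juliet, R=hotel=BASE -> take LEFT -> juliet
i=2: L=charlie, R=hotel=BASE -> take LEFT -> charlie
i=3: L=echo R=echo -> agree -> echo
i=4: L=echo=BASE, R=india -> take RIGHT -> india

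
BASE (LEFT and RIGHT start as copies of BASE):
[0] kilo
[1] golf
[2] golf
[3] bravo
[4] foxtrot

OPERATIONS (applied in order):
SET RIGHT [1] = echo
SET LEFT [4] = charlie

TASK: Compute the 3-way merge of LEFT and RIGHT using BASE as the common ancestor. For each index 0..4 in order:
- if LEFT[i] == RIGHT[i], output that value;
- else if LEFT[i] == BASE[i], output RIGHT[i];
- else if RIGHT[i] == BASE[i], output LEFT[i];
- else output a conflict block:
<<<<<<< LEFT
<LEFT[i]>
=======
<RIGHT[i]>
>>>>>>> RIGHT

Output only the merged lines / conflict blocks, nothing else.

Answer: kilo
echo
golf
bravo
charlie

Derivation:
Final LEFT:  [kilo, golf, golf, bravo, charlie]
Final RIGHT: [kilo, echo, golf, bravo, foxtrot]
i=0: L=kilo R=kilo -> agree -> kilo
i=1: L=golf=BASE, R=echo -> take RIGHT -> echo
i=2: L=golf R=golf -> agree -> golf
i=3: L=bravo R=bravo -> agree -> bravo
i=4: L=charlie, R=foxtrot=BASE -> take LEFT -> charlie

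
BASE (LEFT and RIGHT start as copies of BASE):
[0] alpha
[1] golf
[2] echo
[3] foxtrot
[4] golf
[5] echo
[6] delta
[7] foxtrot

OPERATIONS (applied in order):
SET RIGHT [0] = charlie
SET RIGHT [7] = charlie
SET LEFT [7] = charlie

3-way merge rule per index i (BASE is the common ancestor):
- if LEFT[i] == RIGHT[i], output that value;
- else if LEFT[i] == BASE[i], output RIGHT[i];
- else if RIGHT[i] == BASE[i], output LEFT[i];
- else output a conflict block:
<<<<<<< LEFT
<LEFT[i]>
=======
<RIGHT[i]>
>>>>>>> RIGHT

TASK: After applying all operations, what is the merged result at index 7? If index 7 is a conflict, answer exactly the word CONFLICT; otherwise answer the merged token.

Final LEFT:  [alpha, golf, echo, foxtrot, golf, echo, delta, charlie]
Final RIGHT: [charlie, golf, echo, foxtrot, golf, echo, delta, charlie]
i=0: L=alpha=BASE, R=charlie -> take RIGHT -> charlie
i=1: L=golf R=golf -> agree -> golf
i=2: L=echo R=echo -> agree -> echo
i=3: L=foxtrot R=foxtrot -> agree -> foxtrot
i=4: L=golf R=golf -> agree -> golf
i=5: L=echo R=echo -> agree -> echo
i=6: L=delta R=delta -> agree -> delta
i=7: L=charlie R=charlie -> agree -> charlie
Index 7 -> charlie

Answer: charlie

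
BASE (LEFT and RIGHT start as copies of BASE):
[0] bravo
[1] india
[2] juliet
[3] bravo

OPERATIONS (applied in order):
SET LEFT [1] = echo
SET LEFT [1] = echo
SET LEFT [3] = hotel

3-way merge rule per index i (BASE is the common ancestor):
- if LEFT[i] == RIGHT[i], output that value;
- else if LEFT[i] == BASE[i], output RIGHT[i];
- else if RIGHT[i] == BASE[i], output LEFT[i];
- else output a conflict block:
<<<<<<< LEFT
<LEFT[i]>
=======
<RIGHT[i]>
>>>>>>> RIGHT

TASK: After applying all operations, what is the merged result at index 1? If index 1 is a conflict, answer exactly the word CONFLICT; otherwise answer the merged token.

Answer: echo

Derivation:
Final LEFT:  [bravo, echo, juliet, hotel]
Final RIGHT: [bravo, india, juliet, bravo]
i=0: L=bravo R=bravo -> agree -> bravo
i=1: L=echo, R=india=BASE -> take LEFT -> echo
i=2: L=juliet R=juliet -> agree -> juliet
i=3: L=hotel, R=bravo=BASE -> take LEFT -> hotel
Index 1 -> echo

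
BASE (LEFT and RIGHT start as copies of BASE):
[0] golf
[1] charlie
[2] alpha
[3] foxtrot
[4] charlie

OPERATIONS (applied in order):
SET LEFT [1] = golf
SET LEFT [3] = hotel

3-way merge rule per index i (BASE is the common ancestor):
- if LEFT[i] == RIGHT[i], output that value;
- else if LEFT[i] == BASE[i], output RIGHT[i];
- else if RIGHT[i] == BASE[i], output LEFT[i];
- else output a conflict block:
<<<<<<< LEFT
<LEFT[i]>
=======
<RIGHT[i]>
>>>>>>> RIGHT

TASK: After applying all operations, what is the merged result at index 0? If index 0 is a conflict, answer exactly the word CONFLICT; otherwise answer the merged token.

Final LEFT:  [golf, golf, alpha, hotel, charlie]
Final RIGHT: [golf, charlie, alpha, foxtrot, charlie]
i=0: L=golf R=golf -> agree -> golf
i=1: L=golf, R=charlie=BASE -> take LEFT -> golf
i=2: L=alpha R=alpha -> agree -> alpha
i=3: L=hotel, R=foxtrot=BASE -> take LEFT -> hotel
i=4: L=charlie R=charlie -> agree -> charlie
Index 0 -> golf

Answer: golf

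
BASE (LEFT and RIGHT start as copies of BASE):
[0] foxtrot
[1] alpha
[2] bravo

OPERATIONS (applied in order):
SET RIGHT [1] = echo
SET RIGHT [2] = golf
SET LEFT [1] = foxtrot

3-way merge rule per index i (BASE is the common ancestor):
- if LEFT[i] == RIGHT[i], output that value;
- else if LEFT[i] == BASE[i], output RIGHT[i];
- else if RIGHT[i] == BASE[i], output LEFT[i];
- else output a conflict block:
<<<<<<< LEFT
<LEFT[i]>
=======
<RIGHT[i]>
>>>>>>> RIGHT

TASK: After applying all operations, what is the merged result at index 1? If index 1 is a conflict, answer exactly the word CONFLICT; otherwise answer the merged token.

Answer: CONFLICT

Derivation:
Final LEFT:  [foxtrot, foxtrot, bravo]
Final RIGHT: [foxtrot, echo, golf]
i=0: L=foxtrot R=foxtrot -> agree -> foxtrot
i=1: BASE=alpha L=foxtrot R=echo all differ -> CONFLICT
i=2: L=bravo=BASE, R=golf -> take RIGHT -> golf
Index 1 -> CONFLICT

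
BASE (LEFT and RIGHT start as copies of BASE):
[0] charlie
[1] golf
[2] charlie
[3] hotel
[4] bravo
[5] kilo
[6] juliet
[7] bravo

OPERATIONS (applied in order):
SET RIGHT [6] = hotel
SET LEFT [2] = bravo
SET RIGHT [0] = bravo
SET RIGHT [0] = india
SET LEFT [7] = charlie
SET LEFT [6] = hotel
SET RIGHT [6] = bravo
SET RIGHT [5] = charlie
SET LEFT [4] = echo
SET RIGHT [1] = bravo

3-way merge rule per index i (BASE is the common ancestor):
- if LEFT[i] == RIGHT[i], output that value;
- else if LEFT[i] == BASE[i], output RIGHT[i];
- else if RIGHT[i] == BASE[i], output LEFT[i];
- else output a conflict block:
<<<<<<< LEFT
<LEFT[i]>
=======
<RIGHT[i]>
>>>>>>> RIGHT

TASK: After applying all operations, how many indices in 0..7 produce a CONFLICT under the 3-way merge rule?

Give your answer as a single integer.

Answer: 1

Derivation:
Final LEFT:  [charlie, golf, bravo, hotel, echo, kilo, hotel, charlie]
Final RIGHT: [india, bravo, charlie, hotel, bravo, charlie, bravo, bravo]
i=0: L=charlie=BASE, R=india -> take RIGHT -> india
i=1: L=golf=BASE, R=bravo -> take RIGHT -> bravo
i=2: L=bravo, R=charlie=BASE -> take LEFT -> bravo
i=3: L=hotel R=hotel -> agree -> hotel
i=4: L=echo, R=bravo=BASE -> take LEFT -> echo
i=5: L=kilo=BASE, R=charlie -> take RIGHT -> charlie
i=6: BASE=juliet L=hotel R=bravo all differ -> CONFLICT
i=7: L=charlie, R=bravo=BASE -> take LEFT -> charlie
Conflict count: 1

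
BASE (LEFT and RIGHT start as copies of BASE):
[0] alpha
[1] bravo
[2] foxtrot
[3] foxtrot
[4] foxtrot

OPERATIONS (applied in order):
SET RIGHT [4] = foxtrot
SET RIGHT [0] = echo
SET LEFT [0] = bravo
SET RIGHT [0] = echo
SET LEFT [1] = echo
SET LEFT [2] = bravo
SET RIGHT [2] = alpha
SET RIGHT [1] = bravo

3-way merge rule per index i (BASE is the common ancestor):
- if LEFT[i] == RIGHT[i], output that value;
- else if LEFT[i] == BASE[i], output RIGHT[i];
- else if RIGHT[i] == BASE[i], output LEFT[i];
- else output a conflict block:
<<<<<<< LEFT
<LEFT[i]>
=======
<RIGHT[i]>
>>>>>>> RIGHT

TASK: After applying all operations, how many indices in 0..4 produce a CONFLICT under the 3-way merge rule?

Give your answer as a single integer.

Final LEFT:  [bravo, echo, bravo, foxtrot, foxtrot]
Final RIGHT: [echo, bravo, alpha, foxtrot, foxtrot]
i=0: BASE=alpha L=bravo R=echo all differ -> CONFLICT
i=1: L=echo, R=bravo=BASE -> take LEFT -> echo
i=2: BASE=foxtrot L=bravo R=alpha all differ -> CONFLICT
i=3: L=foxtrot R=foxtrot -> agree -> foxtrot
i=4: L=foxtrot R=foxtrot -> agree -> foxtrot
Conflict count: 2

Answer: 2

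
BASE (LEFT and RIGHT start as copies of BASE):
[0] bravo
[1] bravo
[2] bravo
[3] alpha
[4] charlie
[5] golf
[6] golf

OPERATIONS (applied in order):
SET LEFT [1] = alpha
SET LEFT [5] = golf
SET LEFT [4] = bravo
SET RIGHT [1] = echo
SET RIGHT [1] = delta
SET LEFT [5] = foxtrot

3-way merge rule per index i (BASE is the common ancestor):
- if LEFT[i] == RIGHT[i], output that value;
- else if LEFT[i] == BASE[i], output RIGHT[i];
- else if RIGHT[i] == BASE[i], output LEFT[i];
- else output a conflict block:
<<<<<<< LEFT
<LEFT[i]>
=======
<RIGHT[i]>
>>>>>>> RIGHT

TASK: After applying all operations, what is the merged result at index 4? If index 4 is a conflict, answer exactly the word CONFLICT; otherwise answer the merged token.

Answer: bravo

Derivation:
Final LEFT:  [bravo, alpha, bravo, alpha, bravo, foxtrot, golf]
Final RIGHT: [bravo, delta, bravo, alpha, charlie, golf, golf]
i=0: L=bravo R=bravo -> agree -> bravo
i=1: BASE=bravo L=alpha R=delta all differ -> CONFLICT
i=2: L=bravo R=bravo -> agree -> bravo
i=3: L=alpha R=alpha -> agree -> alpha
i=4: L=bravo, R=charlie=BASE -> take LEFT -> bravo
i=5: L=foxtrot, R=golf=BASE -> take LEFT -> foxtrot
i=6: L=golf R=golf -> agree -> golf
Index 4 -> bravo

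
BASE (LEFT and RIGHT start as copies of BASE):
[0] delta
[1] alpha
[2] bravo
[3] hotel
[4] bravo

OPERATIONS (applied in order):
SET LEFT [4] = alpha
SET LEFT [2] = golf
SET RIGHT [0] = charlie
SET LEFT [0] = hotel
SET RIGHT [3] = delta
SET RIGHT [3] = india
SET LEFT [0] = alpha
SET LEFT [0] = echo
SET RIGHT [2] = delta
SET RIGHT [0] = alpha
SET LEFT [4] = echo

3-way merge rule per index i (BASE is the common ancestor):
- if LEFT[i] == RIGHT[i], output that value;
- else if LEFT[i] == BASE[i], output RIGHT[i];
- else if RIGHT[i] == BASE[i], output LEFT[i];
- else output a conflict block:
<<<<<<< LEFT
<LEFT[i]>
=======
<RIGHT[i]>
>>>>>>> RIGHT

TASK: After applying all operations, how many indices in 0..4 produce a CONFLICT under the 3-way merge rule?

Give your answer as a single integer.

Answer: 2

Derivation:
Final LEFT:  [echo, alpha, golf, hotel, echo]
Final RIGHT: [alpha, alpha, delta, india, bravo]
i=0: BASE=delta L=echo R=alpha all differ -> CONFLICT
i=1: L=alpha R=alpha -> agree -> alpha
i=2: BASE=bravo L=golf R=delta all differ -> CONFLICT
i=3: L=hotel=BASE, R=india -> take RIGHT -> india
i=4: L=echo, R=bravo=BASE -> take LEFT -> echo
Conflict count: 2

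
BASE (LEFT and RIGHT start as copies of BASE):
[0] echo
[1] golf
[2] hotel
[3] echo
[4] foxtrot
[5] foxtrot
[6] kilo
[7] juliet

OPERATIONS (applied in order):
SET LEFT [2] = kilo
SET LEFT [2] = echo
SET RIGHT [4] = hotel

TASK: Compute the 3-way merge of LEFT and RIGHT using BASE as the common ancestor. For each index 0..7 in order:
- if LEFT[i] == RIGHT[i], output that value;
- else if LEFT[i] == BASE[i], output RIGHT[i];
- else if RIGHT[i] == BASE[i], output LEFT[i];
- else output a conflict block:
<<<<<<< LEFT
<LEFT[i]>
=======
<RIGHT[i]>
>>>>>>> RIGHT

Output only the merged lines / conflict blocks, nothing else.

Answer: echo
golf
echo
echo
hotel
foxtrot
kilo
juliet

Derivation:
Final LEFT:  [echo, golf, echo, echo, foxtrot, foxtrot, kilo, juliet]
Final RIGHT: [echo, golf, hotel, echo, hotel, foxtrot, kilo, juliet]
i=0: L=echo R=echo -> agree -> echo
i=1: L=golf R=golf -> agree -> golf
i=2: L=echo, R=hotel=BASE -> take LEFT -> echo
i=3: L=echo R=echo -> agree -> echo
i=4: L=foxtrot=BASE, R=hotel -> take RIGHT -> hotel
i=5: L=foxtrot R=foxtrot -> agree -> foxtrot
i=6: L=kilo R=kilo -> agree -> kilo
i=7: L=juliet R=juliet -> agree -> juliet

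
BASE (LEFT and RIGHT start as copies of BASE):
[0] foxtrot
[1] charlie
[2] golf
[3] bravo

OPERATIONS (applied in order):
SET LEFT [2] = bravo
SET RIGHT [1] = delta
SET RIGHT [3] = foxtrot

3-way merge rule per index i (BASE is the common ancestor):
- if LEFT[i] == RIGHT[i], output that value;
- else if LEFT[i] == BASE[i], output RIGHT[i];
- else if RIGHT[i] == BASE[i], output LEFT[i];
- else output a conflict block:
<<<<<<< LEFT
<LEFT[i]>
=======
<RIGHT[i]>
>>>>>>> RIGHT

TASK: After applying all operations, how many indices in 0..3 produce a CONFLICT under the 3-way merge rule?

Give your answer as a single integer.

Answer: 0

Derivation:
Final LEFT:  [foxtrot, charlie, bravo, bravo]
Final RIGHT: [foxtrot, delta, golf, foxtrot]
i=0: L=foxtrot R=foxtrot -> agree -> foxtrot
i=1: L=charlie=BASE, R=delta -> take RIGHT -> delta
i=2: L=bravo, R=golf=BASE -> take LEFT -> bravo
i=3: L=bravo=BASE, R=foxtrot -> take RIGHT -> foxtrot
Conflict count: 0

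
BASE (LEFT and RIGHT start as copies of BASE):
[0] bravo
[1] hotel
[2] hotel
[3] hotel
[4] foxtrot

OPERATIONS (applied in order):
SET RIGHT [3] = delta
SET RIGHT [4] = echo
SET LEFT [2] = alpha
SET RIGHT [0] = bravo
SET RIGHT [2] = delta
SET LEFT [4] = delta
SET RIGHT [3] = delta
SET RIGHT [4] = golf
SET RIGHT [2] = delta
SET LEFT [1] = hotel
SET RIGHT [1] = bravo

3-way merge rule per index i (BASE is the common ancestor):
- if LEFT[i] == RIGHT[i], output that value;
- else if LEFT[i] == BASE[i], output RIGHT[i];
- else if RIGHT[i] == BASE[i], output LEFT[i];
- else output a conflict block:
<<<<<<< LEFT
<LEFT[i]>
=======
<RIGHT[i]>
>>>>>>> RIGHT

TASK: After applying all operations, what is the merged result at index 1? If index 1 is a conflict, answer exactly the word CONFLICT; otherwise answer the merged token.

Final LEFT:  [bravo, hotel, alpha, hotel, delta]
Final RIGHT: [bravo, bravo, delta, delta, golf]
i=0: L=bravo R=bravo -> agree -> bravo
i=1: L=hotel=BASE, R=bravo -> take RIGHT -> bravo
i=2: BASE=hotel L=alpha R=delta all differ -> CONFLICT
i=3: L=hotel=BASE, R=delta -> take RIGHT -> delta
i=4: BASE=foxtrot L=delta R=golf all differ -> CONFLICT
Index 1 -> bravo

Answer: bravo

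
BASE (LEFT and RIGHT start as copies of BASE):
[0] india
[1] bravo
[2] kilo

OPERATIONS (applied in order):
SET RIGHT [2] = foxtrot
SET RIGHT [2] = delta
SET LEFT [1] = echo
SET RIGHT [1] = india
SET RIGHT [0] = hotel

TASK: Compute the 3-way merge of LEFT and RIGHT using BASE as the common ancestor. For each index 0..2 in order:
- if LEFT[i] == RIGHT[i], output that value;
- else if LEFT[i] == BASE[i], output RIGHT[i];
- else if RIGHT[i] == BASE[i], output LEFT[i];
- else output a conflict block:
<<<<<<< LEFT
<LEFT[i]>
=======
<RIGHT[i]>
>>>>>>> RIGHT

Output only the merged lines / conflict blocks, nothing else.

Answer: hotel
<<<<<<< LEFT
echo
=======
india
>>>>>>> RIGHT
delta

Derivation:
Final LEFT:  [india, echo, kilo]
Final RIGHT: [hotel, india, delta]
i=0: L=india=BASE, R=hotel -> take RIGHT -> hotel
i=1: BASE=bravo L=echo R=india all differ -> CONFLICT
i=2: L=kilo=BASE, R=delta -> take RIGHT -> delta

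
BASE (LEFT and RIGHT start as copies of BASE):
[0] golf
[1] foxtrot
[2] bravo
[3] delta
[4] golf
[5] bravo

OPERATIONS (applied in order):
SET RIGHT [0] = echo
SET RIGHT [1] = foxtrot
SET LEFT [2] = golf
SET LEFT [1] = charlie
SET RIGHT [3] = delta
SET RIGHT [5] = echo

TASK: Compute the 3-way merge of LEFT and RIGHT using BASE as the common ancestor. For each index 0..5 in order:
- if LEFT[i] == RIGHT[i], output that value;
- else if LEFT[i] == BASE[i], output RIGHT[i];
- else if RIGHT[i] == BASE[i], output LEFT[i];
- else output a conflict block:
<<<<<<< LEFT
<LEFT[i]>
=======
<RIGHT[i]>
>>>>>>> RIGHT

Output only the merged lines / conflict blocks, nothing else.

Final LEFT:  [golf, charlie, golf, delta, golf, bravo]
Final RIGHT: [echo, foxtrot, bravo, delta, golf, echo]
i=0: L=golf=BASE, R=echo -> take RIGHT -> echo
i=1: L=charlie, R=foxtrot=BASE -> take LEFT -> charlie
i=2: L=golf, R=bravo=BASE -> take LEFT -> golf
i=3: L=delta R=delta -> agree -> delta
i=4: L=golf R=golf -> agree -> golf
i=5: L=bravo=BASE, R=echo -> take RIGHT -> echo

Answer: echo
charlie
golf
delta
golf
echo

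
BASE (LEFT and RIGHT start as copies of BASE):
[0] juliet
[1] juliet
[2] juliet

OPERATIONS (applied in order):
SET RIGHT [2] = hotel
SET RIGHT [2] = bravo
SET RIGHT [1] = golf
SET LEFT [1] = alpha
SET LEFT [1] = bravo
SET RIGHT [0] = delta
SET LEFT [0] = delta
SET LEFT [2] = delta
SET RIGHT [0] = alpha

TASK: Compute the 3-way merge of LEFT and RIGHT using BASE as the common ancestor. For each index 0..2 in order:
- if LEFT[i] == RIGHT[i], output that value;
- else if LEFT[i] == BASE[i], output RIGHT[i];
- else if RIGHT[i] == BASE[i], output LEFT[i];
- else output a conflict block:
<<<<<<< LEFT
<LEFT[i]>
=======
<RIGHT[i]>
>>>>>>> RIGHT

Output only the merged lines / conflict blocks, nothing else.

Answer: <<<<<<< LEFT
delta
=======
alpha
>>>>>>> RIGHT
<<<<<<< LEFT
bravo
=======
golf
>>>>>>> RIGHT
<<<<<<< LEFT
delta
=======
bravo
>>>>>>> RIGHT

Derivation:
Final LEFT:  [delta, bravo, delta]
Final RIGHT: [alpha, golf, bravo]
i=0: BASE=juliet L=delta R=alpha all differ -> CONFLICT
i=1: BASE=juliet L=bravo R=golf all differ -> CONFLICT
i=2: BASE=juliet L=delta R=bravo all differ -> CONFLICT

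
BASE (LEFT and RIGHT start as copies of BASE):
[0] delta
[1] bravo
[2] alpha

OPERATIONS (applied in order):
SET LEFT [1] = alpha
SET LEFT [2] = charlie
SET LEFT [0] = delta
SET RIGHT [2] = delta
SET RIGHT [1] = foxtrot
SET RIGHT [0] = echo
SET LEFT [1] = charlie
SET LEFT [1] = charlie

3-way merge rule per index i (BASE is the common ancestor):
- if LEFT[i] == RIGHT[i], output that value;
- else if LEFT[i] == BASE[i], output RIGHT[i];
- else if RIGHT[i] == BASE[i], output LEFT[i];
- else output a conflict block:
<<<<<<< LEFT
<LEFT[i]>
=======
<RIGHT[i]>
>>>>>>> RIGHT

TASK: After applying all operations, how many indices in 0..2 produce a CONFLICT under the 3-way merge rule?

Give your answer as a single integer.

Answer: 2

Derivation:
Final LEFT:  [delta, charlie, charlie]
Final RIGHT: [echo, foxtrot, delta]
i=0: L=delta=BASE, R=echo -> take RIGHT -> echo
i=1: BASE=bravo L=charlie R=foxtrot all differ -> CONFLICT
i=2: BASE=alpha L=charlie R=delta all differ -> CONFLICT
Conflict count: 2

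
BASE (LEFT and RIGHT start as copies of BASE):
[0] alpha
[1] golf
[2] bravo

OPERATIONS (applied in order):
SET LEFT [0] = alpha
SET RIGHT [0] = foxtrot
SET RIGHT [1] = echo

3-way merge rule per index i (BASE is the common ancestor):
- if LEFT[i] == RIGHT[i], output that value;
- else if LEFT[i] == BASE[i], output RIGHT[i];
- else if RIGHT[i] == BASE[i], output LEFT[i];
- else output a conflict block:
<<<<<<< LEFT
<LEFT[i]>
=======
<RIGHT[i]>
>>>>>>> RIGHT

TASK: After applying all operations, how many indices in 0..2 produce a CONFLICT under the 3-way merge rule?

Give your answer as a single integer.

Final LEFT:  [alpha, golf, bravo]
Final RIGHT: [foxtrot, echo, bravo]
i=0: L=alpha=BASE, R=foxtrot -> take RIGHT -> foxtrot
i=1: L=golf=BASE, R=echo -> take RIGHT -> echo
i=2: L=bravo R=bravo -> agree -> bravo
Conflict count: 0

Answer: 0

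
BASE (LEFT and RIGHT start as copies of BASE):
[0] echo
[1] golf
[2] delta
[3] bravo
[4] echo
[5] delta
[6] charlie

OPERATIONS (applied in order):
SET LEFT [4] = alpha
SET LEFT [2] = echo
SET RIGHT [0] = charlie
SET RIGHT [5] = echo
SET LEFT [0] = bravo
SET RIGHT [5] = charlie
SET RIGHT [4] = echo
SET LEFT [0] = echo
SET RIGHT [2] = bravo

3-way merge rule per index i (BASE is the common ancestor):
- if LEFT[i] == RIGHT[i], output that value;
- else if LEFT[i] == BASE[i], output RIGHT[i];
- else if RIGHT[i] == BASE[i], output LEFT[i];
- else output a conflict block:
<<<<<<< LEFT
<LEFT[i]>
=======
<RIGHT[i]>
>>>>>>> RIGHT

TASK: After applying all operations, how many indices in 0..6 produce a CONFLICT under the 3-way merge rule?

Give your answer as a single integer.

Answer: 1

Derivation:
Final LEFT:  [echo, golf, echo, bravo, alpha, delta, charlie]
Final RIGHT: [charlie, golf, bravo, bravo, echo, charlie, charlie]
i=0: L=echo=BASE, R=charlie -> take RIGHT -> charlie
i=1: L=golf R=golf -> agree -> golf
i=2: BASE=delta L=echo R=bravo all differ -> CONFLICT
i=3: L=bravo R=bravo -> agree -> bravo
i=4: L=alpha, R=echo=BASE -> take LEFT -> alpha
i=5: L=delta=BASE, R=charlie -> take RIGHT -> charlie
i=6: L=charlie R=charlie -> agree -> charlie
Conflict count: 1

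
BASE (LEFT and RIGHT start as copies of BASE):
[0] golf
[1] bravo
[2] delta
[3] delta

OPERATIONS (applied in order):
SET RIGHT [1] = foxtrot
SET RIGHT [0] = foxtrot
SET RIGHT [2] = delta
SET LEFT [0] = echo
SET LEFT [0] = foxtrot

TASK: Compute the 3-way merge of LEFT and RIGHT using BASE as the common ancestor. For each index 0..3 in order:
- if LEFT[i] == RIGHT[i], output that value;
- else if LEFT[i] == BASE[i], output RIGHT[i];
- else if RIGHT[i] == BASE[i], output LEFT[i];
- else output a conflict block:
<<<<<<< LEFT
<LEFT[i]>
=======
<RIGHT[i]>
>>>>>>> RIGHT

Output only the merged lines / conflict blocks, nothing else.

Final LEFT:  [foxtrot, bravo, delta, delta]
Final RIGHT: [foxtrot, foxtrot, delta, delta]
i=0: L=foxtrot R=foxtrot -> agree -> foxtrot
i=1: L=bravo=BASE, R=foxtrot -> take RIGHT -> foxtrot
i=2: L=delta R=delta -> agree -> delta
i=3: L=delta R=delta -> agree -> delta

Answer: foxtrot
foxtrot
delta
delta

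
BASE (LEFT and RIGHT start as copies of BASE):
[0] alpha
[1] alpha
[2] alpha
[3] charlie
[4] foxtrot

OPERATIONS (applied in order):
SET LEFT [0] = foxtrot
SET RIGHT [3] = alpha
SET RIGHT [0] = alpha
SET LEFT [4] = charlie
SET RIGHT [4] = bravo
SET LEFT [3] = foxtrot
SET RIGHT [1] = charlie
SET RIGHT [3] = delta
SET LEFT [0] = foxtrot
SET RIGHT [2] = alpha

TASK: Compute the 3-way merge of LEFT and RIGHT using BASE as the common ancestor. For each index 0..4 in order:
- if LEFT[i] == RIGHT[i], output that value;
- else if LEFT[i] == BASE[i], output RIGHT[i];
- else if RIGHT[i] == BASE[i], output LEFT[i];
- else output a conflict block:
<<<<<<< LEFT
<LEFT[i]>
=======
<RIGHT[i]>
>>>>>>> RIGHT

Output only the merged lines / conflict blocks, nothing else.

Final LEFT:  [foxtrot, alpha, alpha, foxtrot, charlie]
Final RIGHT: [alpha, charlie, alpha, delta, bravo]
i=0: L=foxtrot, R=alpha=BASE -> take LEFT -> foxtrot
i=1: L=alpha=BASE, R=charlie -> take RIGHT -> charlie
i=2: L=alpha R=alpha -> agree -> alpha
i=3: BASE=charlie L=foxtrot R=delta all differ -> CONFLICT
i=4: BASE=foxtrot L=charlie R=bravo all differ -> CONFLICT

Answer: foxtrot
charlie
alpha
<<<<<<< LEFT
foxtrot
=======
delta
>>>>>>> RIGHT
<<<<<<< LEFT
charlie
=======
bravo
>>>>>>> RIGHT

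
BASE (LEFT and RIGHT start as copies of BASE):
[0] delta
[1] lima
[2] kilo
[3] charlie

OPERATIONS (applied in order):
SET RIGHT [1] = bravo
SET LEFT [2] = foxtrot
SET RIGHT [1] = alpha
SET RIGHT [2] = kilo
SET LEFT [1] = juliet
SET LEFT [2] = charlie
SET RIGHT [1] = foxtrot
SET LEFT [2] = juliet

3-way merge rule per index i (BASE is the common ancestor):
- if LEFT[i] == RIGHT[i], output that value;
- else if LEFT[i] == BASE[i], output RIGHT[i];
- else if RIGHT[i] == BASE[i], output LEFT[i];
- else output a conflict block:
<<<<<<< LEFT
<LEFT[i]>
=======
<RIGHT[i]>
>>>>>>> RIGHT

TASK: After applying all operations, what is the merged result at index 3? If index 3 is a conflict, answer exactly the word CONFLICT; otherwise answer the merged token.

Answer: charlie

Derivation:
Final LEFT:  [delta, juliet, juliet, charlie]
Final RIGHT: [delta, foxtrot, kilo, charlie]
i=0: L=delta R=delta -> agree -> delta
i=1: BASE=lima L=juliet R=foxtrot all differ -> CONFLICT
i=2: L=juliet, R=kilo=BASE -> take LEFT -> juliet
i=3: L=charlie R=charlie -> agree -> charlie
Index 3 -> charlie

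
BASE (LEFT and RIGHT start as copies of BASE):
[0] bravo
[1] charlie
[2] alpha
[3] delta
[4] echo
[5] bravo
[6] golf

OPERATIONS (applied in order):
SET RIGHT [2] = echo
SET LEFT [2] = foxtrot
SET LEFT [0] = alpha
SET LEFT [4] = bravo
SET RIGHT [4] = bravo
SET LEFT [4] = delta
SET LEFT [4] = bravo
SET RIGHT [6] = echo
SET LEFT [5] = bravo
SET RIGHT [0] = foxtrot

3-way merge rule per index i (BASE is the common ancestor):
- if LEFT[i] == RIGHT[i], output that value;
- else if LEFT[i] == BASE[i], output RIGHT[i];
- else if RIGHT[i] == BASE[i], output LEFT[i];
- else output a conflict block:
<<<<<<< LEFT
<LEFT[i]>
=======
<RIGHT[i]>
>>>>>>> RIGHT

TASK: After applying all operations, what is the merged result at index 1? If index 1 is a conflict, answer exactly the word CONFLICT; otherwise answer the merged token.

Final LEFT:  [alpha, charlie, foxtrot, delta, bravo, bravo, golf]
Final RIGHT: [foxtrot, charlie, echo, delta, bravo, bravo, echo]
i=0: BASE=bravo L=alpha R=foxtrot all differ -> CONFLICT
i=1: L=charlie R=charlie -> agree -> charlie
i=2: BASE=alpha L=foxtrot R=echo all differ -> CONFLICT
i=3: L=delta R=delta -> agree -> delta
i=4: L=bravo R=bravo -> agree -> bravo
i=5: L=bravo R=bravo -> agree -> bravo
i=6: L=golf=BASE, R=echo -> take RIGHT -> echo
Index 1 -> charlie

Answer: charlie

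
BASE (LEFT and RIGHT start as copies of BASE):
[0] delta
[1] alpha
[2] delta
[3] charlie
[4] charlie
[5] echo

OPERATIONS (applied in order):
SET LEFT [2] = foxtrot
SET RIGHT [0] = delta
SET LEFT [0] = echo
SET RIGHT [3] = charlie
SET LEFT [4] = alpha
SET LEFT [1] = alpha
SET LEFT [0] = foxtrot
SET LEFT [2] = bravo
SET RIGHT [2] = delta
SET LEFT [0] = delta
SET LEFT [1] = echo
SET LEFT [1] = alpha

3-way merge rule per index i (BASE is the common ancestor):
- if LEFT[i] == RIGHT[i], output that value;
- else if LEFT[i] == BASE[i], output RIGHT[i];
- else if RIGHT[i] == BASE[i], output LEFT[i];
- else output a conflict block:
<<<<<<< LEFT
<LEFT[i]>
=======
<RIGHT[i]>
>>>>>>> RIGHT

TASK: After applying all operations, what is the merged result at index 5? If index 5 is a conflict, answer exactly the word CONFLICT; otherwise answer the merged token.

Final LEFT:  [delta, alpha, bravo, charlie, alpha, echo]
Final RIGHT: [delta, alpha, delta, charlie, charlie, echo]
i=0: L=delta R=delta -> agree -> delta
i=1: L=alpha R=alpha -> agree -> alpha
i=2: L=bravo, R=delta=BASE -> take LEFT -> bravo
i=3: L=charlie R=charlie -> agree -> charlie
i=4: L=alpha, R=charlie=BASE -> take LEFT -> alpha
i=5: L=echo R=echo -> agree -> echo
Index 5 -> echo

Answer: echo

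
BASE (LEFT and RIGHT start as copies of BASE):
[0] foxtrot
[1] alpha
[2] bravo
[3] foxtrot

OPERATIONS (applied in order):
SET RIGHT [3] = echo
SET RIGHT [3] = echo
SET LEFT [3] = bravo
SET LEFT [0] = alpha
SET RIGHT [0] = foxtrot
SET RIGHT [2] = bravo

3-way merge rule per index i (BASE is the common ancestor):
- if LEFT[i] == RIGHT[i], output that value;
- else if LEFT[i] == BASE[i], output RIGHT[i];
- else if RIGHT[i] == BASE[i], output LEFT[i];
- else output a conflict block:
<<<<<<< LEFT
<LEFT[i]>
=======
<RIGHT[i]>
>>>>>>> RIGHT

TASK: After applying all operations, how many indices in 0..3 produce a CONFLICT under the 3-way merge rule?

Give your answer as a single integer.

Answer: 1

Derivation:
Final LEFT:  [alpha, alpha, bravo, bravo]
Final RIGHT: [foxtrot, alpha, bravo, echo]
i=0: L=alpha, R=foxtrot=BASE -> take LEFT -> alpha
i=1: L=alpha R=alpha -> agree -> alpha
i=2: L=bravo R=bravo -> agree -> bravo
i=3: BASE=foxtrot L=bravo R=echo all differ -> CONFLICT
Conflict count: 1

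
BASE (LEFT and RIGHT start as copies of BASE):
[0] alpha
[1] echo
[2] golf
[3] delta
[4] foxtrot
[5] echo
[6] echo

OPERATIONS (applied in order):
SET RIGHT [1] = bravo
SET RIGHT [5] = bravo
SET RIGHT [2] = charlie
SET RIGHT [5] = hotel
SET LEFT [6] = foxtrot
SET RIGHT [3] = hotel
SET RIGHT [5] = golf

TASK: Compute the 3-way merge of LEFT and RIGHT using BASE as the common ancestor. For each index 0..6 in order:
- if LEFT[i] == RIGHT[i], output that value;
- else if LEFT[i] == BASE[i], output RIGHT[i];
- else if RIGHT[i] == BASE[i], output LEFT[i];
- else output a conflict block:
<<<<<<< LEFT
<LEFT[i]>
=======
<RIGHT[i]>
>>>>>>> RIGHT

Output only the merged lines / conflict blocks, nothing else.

Answer: alpha
bravo
charlie
hotel
foxtrot
golf
foxtrot

Derivation:
Final LEFT:  [alpha, echo, golf, delta, foxtrot, echo, foxtrot]
Final RIGHT: [alpha, bravo, charlie, hotel, foxtrot, golf, echo]
i=0: L=alpha R=alpha -> agree -> alpha
i=1: L=echo=BASE, R=bravo -> take RIGHT -> bravo
i=2: L=golf=BASE, R=charlie -> take RIGHT -> charlie
i=3: L=delta=BASE, R=hotel -> take RIGHT -> hotel
i=4: L=foxtrot R=foxtrot -> agree -> foxtrot
i=5: L=echo=BASE, R=golf -> take RIGHT -> golf
i=6: L=foxtrot, R=echo=BASE -> take LEFT -> foxtrot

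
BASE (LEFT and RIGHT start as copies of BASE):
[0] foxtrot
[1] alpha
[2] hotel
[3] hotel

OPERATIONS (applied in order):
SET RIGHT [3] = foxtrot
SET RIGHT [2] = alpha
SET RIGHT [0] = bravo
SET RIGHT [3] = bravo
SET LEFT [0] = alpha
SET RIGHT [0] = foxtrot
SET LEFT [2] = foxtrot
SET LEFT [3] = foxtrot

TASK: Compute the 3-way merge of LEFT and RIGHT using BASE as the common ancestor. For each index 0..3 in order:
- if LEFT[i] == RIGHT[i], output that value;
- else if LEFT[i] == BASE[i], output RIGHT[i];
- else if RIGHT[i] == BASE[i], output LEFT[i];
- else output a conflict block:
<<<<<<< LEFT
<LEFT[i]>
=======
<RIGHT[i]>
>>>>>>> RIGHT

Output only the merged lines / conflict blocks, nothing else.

Answer: alpha
alpha
<<<<<<< LEFT
foxtrot
=======
alpha
>>>>>>> RIGHT
<<<<<<< LEFT
foxtrot
=======
bravo
>>>>>>> RIGHT

Derivation:
Final LEFT:  [alpha, alpha, foxtrot, foxtrot]
Final RIGHT: [foxtrot, alpha, alpha, bravo]
i=0: L=alpha, R=foxtrot=BASE -> take LEFT -> alpha
i=1: L=alpha R=alpha -> agree -> alpha
i=2: BASE=hotel L=foxtrot R=alpha all differ -> CONFLICT
i=3: BASE=hotel L=foxtrot R=bravo all differ -> CONFLICT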